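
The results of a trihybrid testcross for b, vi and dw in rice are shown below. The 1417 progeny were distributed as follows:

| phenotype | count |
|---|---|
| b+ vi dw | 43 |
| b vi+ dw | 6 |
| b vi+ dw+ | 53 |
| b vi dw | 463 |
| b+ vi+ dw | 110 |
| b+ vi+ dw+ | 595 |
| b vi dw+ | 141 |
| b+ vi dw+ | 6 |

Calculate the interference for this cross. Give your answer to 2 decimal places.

The two most frequent reciprocal classes, b+ vi+ dw+ and b vi dw, are the parental types, so the F1 was b+ vi+ dw+ / b vi dw.
The two rarest classes, b+ vi dw+ and b vi+ dw, are the double crossovers. Comparing them with the parentals, only the vi allele has switched, so vi is the middle locus and the order is dw – vi – b.
dw–vi: (251 + 12)/1417 = 0.1856; vi–b: (96 + 12)/1417 = 0.0762.
Expected DCO frequency = 0.1856 × 0.0762 ≈ 0.01414; observed = 12/1417 ≈ 0.00847.
Coefficient of coincidence = 0.00847/0.01414 ≈ 0.60; interference = 1 − 0.60 = 0.40.

0.40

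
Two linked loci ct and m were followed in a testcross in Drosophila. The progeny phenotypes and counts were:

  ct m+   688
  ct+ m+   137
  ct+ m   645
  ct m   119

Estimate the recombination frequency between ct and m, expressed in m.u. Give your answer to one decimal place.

16.1 m.u.

The two most frequent classes, ct+ m (645) and ct m+ (688), are the parental types, so the F1 was ct+ m / ct m+.
The recombinant classes are ct+ m+ and ct m: 137 + 119 = 256.
Recombination frequency = 256/1589 = 0.1611 ≈ 16.1%, i.e. 16.1 m.u.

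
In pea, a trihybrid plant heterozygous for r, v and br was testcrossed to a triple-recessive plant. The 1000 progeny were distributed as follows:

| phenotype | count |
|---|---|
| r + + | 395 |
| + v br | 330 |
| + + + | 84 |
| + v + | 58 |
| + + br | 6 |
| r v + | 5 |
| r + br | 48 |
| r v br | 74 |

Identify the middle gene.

The two most frequent reciprocal classes, + v br and r + +, are the parental types, so the F1 was + v br / r + +.
The two rarest classes, + + br and r v +, are the double crossovers. Comparing them with the parentals, only the v allele has switched, so v is the middle locus and the order is r – v – br.

v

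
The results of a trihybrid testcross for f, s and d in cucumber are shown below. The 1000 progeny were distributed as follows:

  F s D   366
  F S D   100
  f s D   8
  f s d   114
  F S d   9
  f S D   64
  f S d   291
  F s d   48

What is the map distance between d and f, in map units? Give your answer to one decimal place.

The two most frequent reciprocal classes, f S d and F s D, are the parental types, so the F1 was f S d / F s D.
The two rarest classes, F S d and f s D, are the double crossovers. Comparing them with the parentals, only the f allele has switched, so f is the middle locus and the order is d – f – s.
Crossovers in the d–f interval produce the single-crossover classes f S D and F s d (64 + 48 = 112) plus the double crossovers (17).
RF(d–f) = (112 + 17) / 1000 = 129/1000 = 0.1290 → 12.9 map units.

12.9 map units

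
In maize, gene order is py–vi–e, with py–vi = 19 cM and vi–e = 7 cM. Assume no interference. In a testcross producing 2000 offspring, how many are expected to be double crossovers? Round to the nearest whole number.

27

Map distances give recombination frequencies of 0.190 and 0.070 for the two intervals.
With no interference, expected double-crossover frequency = 0.190 × 0.070 = 0.01330.
Expected number = 0.01330 × 2000 = 26.60 ≈ 27.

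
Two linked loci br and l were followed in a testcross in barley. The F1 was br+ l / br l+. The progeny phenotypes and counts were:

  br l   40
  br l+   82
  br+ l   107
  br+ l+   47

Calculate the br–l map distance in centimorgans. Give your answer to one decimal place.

The recombinant classes are br+ l+ and br l: 47 + 40 = 87.
Recombination frequency = 87/276 = 0.3152 ≈ 31.5%, i.e. 31.5 centimorgans.

31.5 centimorgans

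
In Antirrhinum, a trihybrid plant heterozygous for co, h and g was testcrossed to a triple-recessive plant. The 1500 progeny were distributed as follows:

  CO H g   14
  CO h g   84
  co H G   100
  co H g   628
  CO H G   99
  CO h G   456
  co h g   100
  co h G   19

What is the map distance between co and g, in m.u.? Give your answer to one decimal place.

The two most frequent reciprocal classes, CO h G and co H g, are the parental types, so the F1 was CO h G / co H g.
The two rarest classes, co h G and CO H g, are the double crossovers. Comparing them with the parentals, only the co allele has switched, so co is the middle locus and the order is h – co – g.
Crossovers in the co–g interval produce the single-crossover classes CO h g and co H G (84 + 100 = 184) plus the double crossovers (33).
RF(co–g) = (184 + 33) / 1500 = 217/1500 = 0.1447 → 14.5 m.u.

14.5 m.u.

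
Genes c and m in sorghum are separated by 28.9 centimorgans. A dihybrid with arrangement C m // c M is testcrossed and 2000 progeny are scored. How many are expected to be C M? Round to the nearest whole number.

A map distance of 28.9 centimorgans corresponds to a recombination frequency of 0.289.
The F1 is C m / c M, so C M is a recombinant gamete class with expected frequency r/2 = 0.289/2 = 0.1445.
Expected number = 0.1445 × 2000 = 289.00 ≈ 289.

289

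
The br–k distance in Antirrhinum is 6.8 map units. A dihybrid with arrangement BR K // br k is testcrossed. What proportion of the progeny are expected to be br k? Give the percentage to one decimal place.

A map distance of 6.8 map units corresponds to a recombination frequency of 0.068.
The F1 is BR K / br k, so br k is a parental gamete class with expected frequency (1 − r)/2 = 0.932/2 = 0.4660.
That is 0.4660 = 46.6% of the progeny.

46.6%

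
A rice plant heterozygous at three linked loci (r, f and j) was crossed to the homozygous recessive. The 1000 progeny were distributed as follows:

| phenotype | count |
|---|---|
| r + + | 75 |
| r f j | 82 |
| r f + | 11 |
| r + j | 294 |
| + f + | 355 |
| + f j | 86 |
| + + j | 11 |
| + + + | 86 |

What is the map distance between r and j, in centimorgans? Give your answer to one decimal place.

The two most frequent reciprocal classes, + f + and r + j, are the parental types, so the F1 was + f + / r + j.
The two rarest classes, r f + and + + j, are the double crossovers. Comparing them with the parentals, only the r allele has switched, so r is the middle locus and the order is f – r – j.
Crossovers in the r–j interval produce the single-crossover classes + f j and r + + (86 + 75 = 161) plus the double crossovers (22).
RF(r–j) = (161 + 22) / 1000 = 183/1000 = 0.1830 → 18.3 centimorgans.

18.3 centimorgans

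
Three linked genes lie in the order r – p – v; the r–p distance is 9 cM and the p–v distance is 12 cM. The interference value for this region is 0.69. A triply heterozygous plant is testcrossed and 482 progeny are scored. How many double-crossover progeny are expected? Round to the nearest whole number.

Map distances give recombination frequencies of 0.090 and 0.120 for the two intervals.
With interference 0.69 (so coincidence = 0.31), expected double-crossover frequency = 0.090 × 0.120 × 0.31 = 0.00335.
Expected number = 0.00335 × 482 = 1.61 ≈ 2.

2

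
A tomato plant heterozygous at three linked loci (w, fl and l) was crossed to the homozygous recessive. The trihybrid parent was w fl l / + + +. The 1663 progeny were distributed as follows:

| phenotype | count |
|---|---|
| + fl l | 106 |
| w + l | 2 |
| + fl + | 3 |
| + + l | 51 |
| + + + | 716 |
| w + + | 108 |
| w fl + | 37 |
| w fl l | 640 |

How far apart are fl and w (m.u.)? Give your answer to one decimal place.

13.2 m.u.

The two rarest classes, w + l and + fl +, are the double crossovers. Comparing them with the parentals, only the fl allele has switched, so fl is the middle locus and the order is l – fl – w.
Crossovers in the fl–w interval produce the single-crossover classes + fl l and w + + (106 + 108 = 214) plus the double crossovers (5).
RF(fl–w) = (214 + 5) / 1663 = 219/1663 = 0.1317 → 13.2 m.u.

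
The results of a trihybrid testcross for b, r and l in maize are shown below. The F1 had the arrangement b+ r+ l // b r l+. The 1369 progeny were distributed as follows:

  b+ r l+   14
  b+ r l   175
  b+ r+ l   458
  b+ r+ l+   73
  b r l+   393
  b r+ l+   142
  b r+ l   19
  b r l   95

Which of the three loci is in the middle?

The two rarest classes, b r+ l and b+ r l+, are the double crossovers. Comparing them with the parentals, only the b allele has switched, so b is the middle locus and the order is r – b – l.

b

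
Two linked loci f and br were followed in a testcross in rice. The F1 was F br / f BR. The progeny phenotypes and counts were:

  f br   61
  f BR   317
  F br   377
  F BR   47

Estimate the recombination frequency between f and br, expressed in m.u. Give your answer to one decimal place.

The recombinant classes are F BR and f br: 47 + 61 = 108.
Recombination frequency = 108/802 = 0.1347 ≈ 13.5%, i.e. 13.5 m.u.

13.5 m.u.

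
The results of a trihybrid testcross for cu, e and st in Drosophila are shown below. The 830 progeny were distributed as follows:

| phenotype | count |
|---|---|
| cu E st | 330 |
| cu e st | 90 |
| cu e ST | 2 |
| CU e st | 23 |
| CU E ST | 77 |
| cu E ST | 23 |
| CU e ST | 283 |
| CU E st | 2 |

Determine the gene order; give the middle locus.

cu

The two most frequent reciprocal classes, cu E st and CU e ST, are the parental types, so the F1 was cu E st / CU e ST.
The two rarest classes, CU E st and cu e ST, are the double crossovers. Comparing them with the parentals, only the cu allele has switched, so cu is the middle locus and the order is e – cu – st.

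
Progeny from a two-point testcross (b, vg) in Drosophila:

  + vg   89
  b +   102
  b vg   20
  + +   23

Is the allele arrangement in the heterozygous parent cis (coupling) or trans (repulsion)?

The two most frequent classes are + vg (89) and b + (102); these are the parental (non-recombinant) types.
So the F1 carried + vg on one chromosome and b + on the other — the recessive alleles are on opposite chromosomes (trans / repulsion).

trans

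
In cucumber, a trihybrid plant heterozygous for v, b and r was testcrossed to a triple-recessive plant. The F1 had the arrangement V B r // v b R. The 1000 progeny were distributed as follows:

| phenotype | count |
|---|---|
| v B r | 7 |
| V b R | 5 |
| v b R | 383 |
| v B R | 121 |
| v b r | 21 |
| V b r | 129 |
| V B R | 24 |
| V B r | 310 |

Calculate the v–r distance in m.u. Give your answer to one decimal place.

The two rarest classes, v B r and V b R, are the double crossovers. Comparing them with the parentals, only the v allele has switched, so v is the middle locus and the order is r – v – b.
Crossovers in the r–v interval produce the single-crossover classes V B R and v b r (24 + 21 = 45) plus the double crossovers (12).
RF(r–v) = (45 + 12) / 1000 = 57/1000 = 0.0570 → 5.7 m.u.

5.7 m.u.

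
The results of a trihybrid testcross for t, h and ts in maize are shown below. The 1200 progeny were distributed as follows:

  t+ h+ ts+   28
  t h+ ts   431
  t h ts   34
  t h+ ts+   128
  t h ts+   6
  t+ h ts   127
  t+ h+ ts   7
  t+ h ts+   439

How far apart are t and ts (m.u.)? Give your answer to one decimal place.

The two most frequent reciprocal classes, t+ h ts+ and t h+ ts, are the parental types, so the F1 was t+ h ts+ / t h+ ts.
The two rarest classes, t h ts+ and t+ h+ ts, are the double crossovers. Comparing them with the parentals, only the t allele has switched, so t is the middle locus and the order is ts – t – h.
Crossovers in the ts–t interval produce the single-crossover classes t+ h ts and t h+ ts+ (127 + 128 = 255) plus the double crossovers (13).
RF(ts–t) = (255 + 13) / 1200 = 268/1200 = 0.2233 → 22.3 m.u.

22.3 m.u.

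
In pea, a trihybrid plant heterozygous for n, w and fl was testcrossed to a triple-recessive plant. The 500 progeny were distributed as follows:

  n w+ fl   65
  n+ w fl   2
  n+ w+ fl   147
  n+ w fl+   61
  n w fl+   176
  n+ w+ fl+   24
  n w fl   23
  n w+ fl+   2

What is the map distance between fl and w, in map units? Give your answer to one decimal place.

10.2 map units

The two most frequent reciprocal classes, n w fl+ and n+ w+ fl, are the parental types, so the F1 was n w fl+ / n+ w+ fl.
The two rarest classes, n w+ fl+ and n+ w fl, are the double crossovers. Comparing them with the parentals, only the w allele has switched, so w is the middle locus and the order is fl – w – n.
Crossovers in the fl–w interval produce the single-crossover classes n w fl and n+ w+ fl+ (23 + 24 = 47) plus the double crossovers (4).
RF(fl–w) = (47 + 4) / 500 = 51/500 = 0.1020 → 10.2 map units.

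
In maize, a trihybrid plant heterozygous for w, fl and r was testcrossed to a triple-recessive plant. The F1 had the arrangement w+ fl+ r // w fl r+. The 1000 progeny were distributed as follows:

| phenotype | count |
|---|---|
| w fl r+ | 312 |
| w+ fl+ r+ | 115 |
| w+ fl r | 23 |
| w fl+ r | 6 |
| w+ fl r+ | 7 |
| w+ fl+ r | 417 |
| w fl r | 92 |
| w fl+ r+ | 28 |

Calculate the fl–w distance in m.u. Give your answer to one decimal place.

The two rarest classes, w fl+ r and w+ fl r+, are the double crossovers. Comparing them with the parentals, only the w allele has switched, so w is the middle locus and the order is fl – w – r.
Crossovers in the fl–w interval produce the single-crossover classes w+ fl r and w fl+ r+ (23 + 28 = 51) plus the double crossovers (13).
RF(fl–w) = (51 + 13) / 1000 = 64/1000 = 0.0640 → 6.4 m.u.

6.4 m.u.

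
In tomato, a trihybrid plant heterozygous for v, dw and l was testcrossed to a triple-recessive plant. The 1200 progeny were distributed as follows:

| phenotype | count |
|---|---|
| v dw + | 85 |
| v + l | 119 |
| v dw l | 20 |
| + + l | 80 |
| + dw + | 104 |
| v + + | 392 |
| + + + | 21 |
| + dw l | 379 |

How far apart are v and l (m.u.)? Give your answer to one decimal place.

22.0 m.u.

The two most frequent reciprocal classes, v + + and + dw l, are the parental types, so the F1 was v + + / + dw l.
The two rarest classes, + + + and v dw l, are the double crossovers. Comparing them with the parentals, only the v allele has switched, so v is the middle locus and the order is dw – v – l.
Crossovers in the v–l interval produce the single-crossover classes v + l and + dw + (119 + 104 = 223) plus the double crossovers (41).
RF(v–l) = (223 + 41) / 1200 = 264/1200 = 0.2200 → 22.0 m.u.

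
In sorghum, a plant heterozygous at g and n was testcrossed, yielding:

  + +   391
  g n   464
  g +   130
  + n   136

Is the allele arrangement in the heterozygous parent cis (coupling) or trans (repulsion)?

The two most frequent classes are + + (391) and g n (464); these are the parental (non-recombinant) types.
So the F1 carried + + on one chromosome and g n on the other — the recessive alleles are on the same chromosome (cis / coupling).

cis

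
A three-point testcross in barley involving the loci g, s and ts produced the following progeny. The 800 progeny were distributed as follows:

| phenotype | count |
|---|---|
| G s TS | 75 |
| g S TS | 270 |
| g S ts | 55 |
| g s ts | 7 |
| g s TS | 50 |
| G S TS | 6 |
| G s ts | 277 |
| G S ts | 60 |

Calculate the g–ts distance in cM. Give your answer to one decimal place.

The two most frequent reciprocal classes, G s ts and g S TS, are the parental types, so the F1 was G s ts / g S TS.
The two rarest classes, g s ts and G S TS, are the double crossovers. Comparing them with the parentals, only the g allele has switched, so g is the middle locus and the order is ts – g – s.
Crossovers in the ts–g interval produce the single-crossover classes G s TS and g S ts (75 + 55 = 130) plus the double crossovers (13).
RF(ts–g) = (130 + 13) / 800 = 143/800 = 0.1787 → 17.9 cM.

17.9 cM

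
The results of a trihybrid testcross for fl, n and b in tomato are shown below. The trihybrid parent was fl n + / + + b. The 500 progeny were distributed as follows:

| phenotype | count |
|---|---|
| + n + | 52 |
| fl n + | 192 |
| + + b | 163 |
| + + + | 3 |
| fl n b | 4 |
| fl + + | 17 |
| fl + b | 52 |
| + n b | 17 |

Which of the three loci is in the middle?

The two rarest classes, fl n b and + + +, are the double crossovers. Comparing them with the parentals, only the b allele has switched, so b is the middle locus and the order is n – b – fl.

b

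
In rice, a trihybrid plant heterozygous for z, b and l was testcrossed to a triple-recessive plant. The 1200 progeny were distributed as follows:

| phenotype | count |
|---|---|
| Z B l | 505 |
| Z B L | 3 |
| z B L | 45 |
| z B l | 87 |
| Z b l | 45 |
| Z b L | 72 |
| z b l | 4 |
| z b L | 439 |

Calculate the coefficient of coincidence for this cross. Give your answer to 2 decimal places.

The two most frequent reciprocal classes, z b L and Z B l, are the parental types, so the F1 was z b L / Z B l.
The two rarest classes, z b l and Z B L, are the double crossovers. Comparing them with the parentals, only the l allele has switched, so l is the middle locus and the order is z – l – b.
z–l: (159 + 7)/1200 = 0.1383; l–b: (90 + 7)/1200 = 0.0808.
Expected DCO frequency = 0.1383 × 0.0808 ≈ 0.01117; observed = 7/1200 ≈ 0.00583.
Coefficient of coincidence = 0.00583/0.01117 ≈ 0.52.

0.52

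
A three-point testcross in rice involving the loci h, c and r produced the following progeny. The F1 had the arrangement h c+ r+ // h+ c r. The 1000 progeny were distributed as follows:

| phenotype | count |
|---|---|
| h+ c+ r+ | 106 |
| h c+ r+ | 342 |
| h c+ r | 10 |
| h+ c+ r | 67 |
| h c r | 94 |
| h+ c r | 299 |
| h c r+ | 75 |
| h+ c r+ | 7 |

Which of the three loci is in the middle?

r

The two rarest classes, h c+ r and h+ c r+, are the double crossovers. Comparing them with the parentals, only the r allele has switched, so r is the middle locus and the order is h – r – c.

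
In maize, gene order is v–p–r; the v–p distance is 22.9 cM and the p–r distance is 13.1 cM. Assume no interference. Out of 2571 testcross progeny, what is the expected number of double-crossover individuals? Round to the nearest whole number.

77

Map distances give recombination frequencies of 0.229 and 0.131 for the two intervals.
With no interference, expected double-crossover frequency = 0.229 × 0.131 = 0.03000.
Expected number = 0.03000 × 2571 = 77.13 ≈ 77.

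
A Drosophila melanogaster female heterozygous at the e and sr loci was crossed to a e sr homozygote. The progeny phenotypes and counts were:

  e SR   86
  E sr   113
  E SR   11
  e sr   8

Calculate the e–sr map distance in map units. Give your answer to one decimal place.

The two most frequent classes, E sr (113) and e SR (86), are the parental types, so the F1 was E sr / e SR.
The recombinant classes are E SR and e sr: 11 + 8 = 19.
Recombination frequency = 19/218 = 0.0872 ≈ 8.7%, i.e. 8.7 map units.

8.7 map units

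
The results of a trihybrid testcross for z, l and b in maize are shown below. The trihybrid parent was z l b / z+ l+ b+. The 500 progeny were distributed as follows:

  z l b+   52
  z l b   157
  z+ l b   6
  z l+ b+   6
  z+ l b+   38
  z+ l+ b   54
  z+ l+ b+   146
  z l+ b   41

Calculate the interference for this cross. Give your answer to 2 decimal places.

0.44

The two rarest classes, z+ l b and z l+ b+, are the double crossovers. Comparing them with the parentals, only the z allele has switched, so z is the middle locus and the order is b – z – l.
b–z: (106 + 12)/500 = 0.2360; z–l: (79 + 12)/500 = 0.1820.
Expected DCO frequency = 0.2360 × 0.1820 ≈ 0.04295; observed = 12/500 ≈ 0.02400.
Coefficient of coincidence = 0.02400/0.04295 ≈ 0.56; interference = 1 − 0.56 = 0.44.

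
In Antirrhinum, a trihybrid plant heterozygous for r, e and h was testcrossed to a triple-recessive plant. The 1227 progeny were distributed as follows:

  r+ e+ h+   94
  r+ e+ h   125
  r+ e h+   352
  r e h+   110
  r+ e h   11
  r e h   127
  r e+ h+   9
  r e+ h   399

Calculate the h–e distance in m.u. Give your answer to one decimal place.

19.6 m.u.

The two most frequent reciprocal classes, r e+ h and r+ e h+, are the parental types, so the F1 was r e+ h / r+ e h+.
The two rarest classes, r e+ h+ and r+ e h, are the double crossovers. Comparing them with the parentals, only the h allele has switched, so h is the middle locus and the order is r – h – e.
Crossovers in the h–e interval produce the single-crossover classes r e h and r+ e+ h+ (127 + 94 = 221) plus the double crossovers (20).
RF(h–e) = (221 + 20) / 1227 = 241/1227 = 0.1964 → 19.6 m.u.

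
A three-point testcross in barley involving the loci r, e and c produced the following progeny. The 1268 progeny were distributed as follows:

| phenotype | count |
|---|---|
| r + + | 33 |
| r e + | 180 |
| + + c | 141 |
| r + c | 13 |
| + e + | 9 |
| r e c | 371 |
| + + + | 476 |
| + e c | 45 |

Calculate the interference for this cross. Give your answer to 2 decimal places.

0.19

The two most frequent reciprocal classes, r e c and + + +, are the parental types, so the F1 was r e c / + + +.
The two rarest classes, r + c and + e +, are the double crossovers. Comparing them with the parentals, only the e allele has switched, so e is the middle locus and the order is c – e – r.
c–e: (321 + 22)/1268 = 0.2705; e–r: (78 + 22)/1268 = 0.0789.
Expected DCO frequency = 0.2705 × 0.0789 ≈ 0.02134; observed = 22/1268 ≈ 0.01735.
Coefficient of coincidence = 0.01735/0.02134 ≈ 0.81; interference = 1 − 0.81 = 0.19.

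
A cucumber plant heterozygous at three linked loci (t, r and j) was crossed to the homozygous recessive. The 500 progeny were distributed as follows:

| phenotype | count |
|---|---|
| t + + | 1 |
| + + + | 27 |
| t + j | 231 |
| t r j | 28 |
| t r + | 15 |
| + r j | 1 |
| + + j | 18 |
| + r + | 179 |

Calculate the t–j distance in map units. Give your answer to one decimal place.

7.0 map units

The two most frequent reciprocal classes, t + j and + r +, are the parental types, so the F1 was t + j / + r +.
The two rarest classes, t + + and + r j, are the double crossovers. Comparing them with the parentals, only the j allele has switched, so j is the middle locus and the order is r – j – t.
Crossovers in the j–t interval produce the single-crossover classes + + j and t r + (18 + 15 = 33) plus the double crossovers (2).
RF(j–t) = (33 + 2) / 500 = 35/500 = 0.0700 → 7.0 map units.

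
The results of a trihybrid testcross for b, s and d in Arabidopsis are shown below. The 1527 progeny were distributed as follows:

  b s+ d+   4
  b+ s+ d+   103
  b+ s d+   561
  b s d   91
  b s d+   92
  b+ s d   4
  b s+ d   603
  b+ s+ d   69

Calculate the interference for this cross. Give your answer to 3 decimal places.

The two most frequent reciprocal classes, b+ s d+ and b s+ d, are the parental types, so the F1 was b+ s d+ / b s+ d.
The two rarest classes, b+ s d and b s+ d+, are the double crossovers. Comparing them with the parentals, only the d allele has switched, so d is the middle locus and the order is b – d – s.
b–d: (161 + 8)/1527 = 0.1107; d–s: (194 + 8)/1527 = 0.1323.
Expected DCO frequency = 0.1107 × 0.1323 ≈ 0.01465; observed = 8/1527 ≈ 0.00524.
Coefficient of coincidence = 0.00524/0.01465 ≈ 0.358; interference = 1 − 0.358 = 0.642.

0.642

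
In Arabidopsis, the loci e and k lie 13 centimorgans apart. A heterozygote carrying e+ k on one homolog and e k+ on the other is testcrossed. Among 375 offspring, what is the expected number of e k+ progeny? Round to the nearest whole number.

A map distance of 13 centimorgans corresponds to a recombination frequency of 0.130.
The F1 is e+ k / e k+, so e k+ is a parental gamete class with expected frequency (1 − r)/2 = 0.870/2 = 0.4350.
Expected number = 0.4350 × 375 = 163.12 ≈ 163.

163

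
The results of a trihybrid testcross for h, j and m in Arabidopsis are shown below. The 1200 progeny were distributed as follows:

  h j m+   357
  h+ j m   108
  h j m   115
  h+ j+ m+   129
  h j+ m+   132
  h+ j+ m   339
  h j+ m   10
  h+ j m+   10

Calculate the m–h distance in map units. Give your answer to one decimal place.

22.0 map units

The two most frequent reciprocal classes, h+ j+ m and h j m+, are the parental types, so the F1 was h+ j+ m / h j m+.
The two rarest classes, h j+ m and h+ j m+, are the double crossovers. Comparing them with the parentals, only the h allele has switched, so h is the middle locus and the order is m – h – j.
Crossovers in the m–h interval produce the single-crossover classes h+ j+ m+ and h j m (129 + 115 = 244) plus the double crossovers (20).
RF(m–h) = (244 + 20) / 1200 = 264/1200 = 0.2200 → 22.0 map units.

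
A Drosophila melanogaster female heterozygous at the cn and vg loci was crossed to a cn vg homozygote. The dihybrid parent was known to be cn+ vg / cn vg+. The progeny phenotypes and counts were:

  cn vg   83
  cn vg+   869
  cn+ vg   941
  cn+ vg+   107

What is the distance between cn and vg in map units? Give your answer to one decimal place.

9.5 map units

The recombinant classes are cn+ vg+ and cn vg: 107 + 83 = 190.
Recombination frequency = 190/2000 = 0.0950 ≈ 9.5%, i.e. 9.5 map units.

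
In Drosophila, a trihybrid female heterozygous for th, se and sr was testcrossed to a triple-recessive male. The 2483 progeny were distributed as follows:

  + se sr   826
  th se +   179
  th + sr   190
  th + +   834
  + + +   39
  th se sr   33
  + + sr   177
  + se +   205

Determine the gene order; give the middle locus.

The two most frequent reciprocal classes, th + + and + se sr, are the parental types, so the F1 was th + + / + se sr.
The two rarest classes, + + + and th se sr, are the double crossovers. Comparing them with the parentals, only the th allele has switched, so th is the middle locus and the order is sr – th – se.

th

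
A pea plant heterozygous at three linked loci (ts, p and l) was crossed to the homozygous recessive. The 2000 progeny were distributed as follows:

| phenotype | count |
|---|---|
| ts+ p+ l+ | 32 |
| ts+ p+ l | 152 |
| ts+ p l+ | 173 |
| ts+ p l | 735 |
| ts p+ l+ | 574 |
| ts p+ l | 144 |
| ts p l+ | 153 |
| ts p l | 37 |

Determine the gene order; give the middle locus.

The two most frequent reciprocal classes, ts p+ l+ and ts+ p l, are the parental types, so the F1 was ts p+ l+ / ts+ p l.
The two rarest classes, ts+ p+ l+ and ts p l, are the double crossovers. Comparing them with the parentals, only the ts allele has switched, so ts is the middle locus and the order is p – ts – l.

ts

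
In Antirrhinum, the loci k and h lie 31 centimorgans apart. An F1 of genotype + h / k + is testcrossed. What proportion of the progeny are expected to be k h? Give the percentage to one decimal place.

15.5%

A map distance of 31 centimorgans corresponds to a recombination frequency of 0.310.
The F1 is + h / k +, so k h is a recombinant gamete class with expected frequency r/2 = 0.310/2 = 0.1550.
That is 0.1550 = 15.5% of the progeny.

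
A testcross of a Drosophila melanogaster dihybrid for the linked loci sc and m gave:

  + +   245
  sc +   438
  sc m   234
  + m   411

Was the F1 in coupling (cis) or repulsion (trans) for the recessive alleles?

The two most frequent classes are + m (411) and sc + (438); these are the parental (non-recombinant) types.
So the F1 carried + m on one chromosome and sc + on the other — the recessive alleles are on opposite chromosomes (trans / repulsion).

trans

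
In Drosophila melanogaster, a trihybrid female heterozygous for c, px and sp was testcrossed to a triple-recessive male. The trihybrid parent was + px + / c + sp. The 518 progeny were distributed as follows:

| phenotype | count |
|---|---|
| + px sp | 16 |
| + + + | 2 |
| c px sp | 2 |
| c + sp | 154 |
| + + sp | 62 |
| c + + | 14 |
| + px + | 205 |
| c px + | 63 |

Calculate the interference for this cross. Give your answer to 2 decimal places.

The two rarest classes, + + + and c px sp, are the double crossovers. Comparing them with the parentals, only the px allele has switched, so px is the middle locus and the order is sp – px – c.
sp–px: (30 + 4)/518 = 0.0656; px–c: (125 + 4)/518 = 0.2490.
Expected DCO frequency = 0.0656 × 0.2490 ≈ 0.01633; observed = 4/518 ≈ 0.00772.
Coefficient of coincidence = 0.00772/0.01633 ≈ 0.47; interference = 1 − 0.47 = 0.53.

0.53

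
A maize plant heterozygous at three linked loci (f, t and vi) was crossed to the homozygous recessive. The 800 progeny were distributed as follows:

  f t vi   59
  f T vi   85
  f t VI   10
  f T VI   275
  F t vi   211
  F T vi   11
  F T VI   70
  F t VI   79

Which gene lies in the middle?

The two most frequent reciprocal classes, f T VI and F t vi, are the parental types, so the F1 was f T VI / F t vi.
The two rarest classes, f t VI and F T vi, are the double crossovers. Comparing them with the parentals, only the t allele has switched, so t is the middle locus and the order is vi – t – f.

t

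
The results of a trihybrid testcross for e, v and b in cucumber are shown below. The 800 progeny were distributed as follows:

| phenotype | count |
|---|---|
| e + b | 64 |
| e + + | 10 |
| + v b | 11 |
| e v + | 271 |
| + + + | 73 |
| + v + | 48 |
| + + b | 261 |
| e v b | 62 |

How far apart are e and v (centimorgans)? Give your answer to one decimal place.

The two most frequent reciprocal classes, + + b and e v +, are the parental types, so the F1 was + + b / e v +.
The two rarest classes, + v b and e + +, are the double crossovers. Comparing them with the parentals, only the v allele has switched, so v is the middle locus and the order is b – v – e.
Crossovers in the v–e interval produce the single-crossover classes e + b and + v + (64 + 48 = 112) plus the double crossovers (21).
RF(v–e) = (112 + 21) / 800 = 133/800 = 0.1663 → 16.6 centimorgans.

16.6 centimorgans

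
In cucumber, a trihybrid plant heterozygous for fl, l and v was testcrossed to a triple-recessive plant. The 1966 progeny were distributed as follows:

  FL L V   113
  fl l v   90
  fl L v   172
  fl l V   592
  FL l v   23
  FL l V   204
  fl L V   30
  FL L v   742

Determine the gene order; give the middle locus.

l

The two most frequent reciprocal classes, fl l V and FL L v, are the parental types, so the F1 was fl l V / FL L v.
The two rarest classes, fl L V and FL l v, are the double crossovers. Comparing them with the parentals, only the l allele has switched, so l is the middle locus and the order is fl – l – v.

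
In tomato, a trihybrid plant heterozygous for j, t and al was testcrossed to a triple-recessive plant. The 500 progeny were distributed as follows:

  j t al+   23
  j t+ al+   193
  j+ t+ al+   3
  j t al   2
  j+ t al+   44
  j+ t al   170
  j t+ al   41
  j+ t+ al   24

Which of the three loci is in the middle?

j

The two most frequent reciprocal classes, j+ t al and j t+ al+, are the parental types, so the F1 was j+ t al / j t+ al+.
The two rarest classes, j t al and j+ t+ al+, are the double crossovers. Comparing them with the parentals, only the j allele has switched, so j is the middle locus and the order is al – j – t.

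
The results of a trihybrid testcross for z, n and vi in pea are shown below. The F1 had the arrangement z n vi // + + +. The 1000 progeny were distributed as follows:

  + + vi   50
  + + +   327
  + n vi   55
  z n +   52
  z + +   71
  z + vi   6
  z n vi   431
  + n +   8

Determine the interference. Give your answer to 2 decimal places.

The two rarest classes, z + vi and + n +, are the double crossovers. Comparing them with the parentals, only the n allele has switched, so n is the middle locus and the order is z – n – vi.
z–n: (126 + 14)/1000 = 0.1400; n–vi: (102 + 14)/1000 = 0.1160.
Expected DCO frequency = 0.1400 × 0.1160 ≈ 0.01624; observed = 14/1000 ≈ 0.01400.
Coefficient of coincidence = 0.01400/0.01624 ≈ 0.86; interference = 1 − 0.86 = 0.14.

0.14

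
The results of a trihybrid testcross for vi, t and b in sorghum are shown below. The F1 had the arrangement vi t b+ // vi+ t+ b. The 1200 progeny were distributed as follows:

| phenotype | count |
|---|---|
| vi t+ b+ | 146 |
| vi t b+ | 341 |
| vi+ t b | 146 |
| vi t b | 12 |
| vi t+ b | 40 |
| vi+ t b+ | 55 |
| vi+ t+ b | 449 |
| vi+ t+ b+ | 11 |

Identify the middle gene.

The two rarest classes, vi t b and vi+ t+ b+, are the double crossovers. Comparing them with the parentals, only the b allele has switched, so b is the middle locus and the order is vi – b – t.

b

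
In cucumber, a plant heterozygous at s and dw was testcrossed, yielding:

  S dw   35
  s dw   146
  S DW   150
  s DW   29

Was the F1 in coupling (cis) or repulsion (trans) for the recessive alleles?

cis

The two most frequent classes are S DW (150) and s dw (146); these are the parental (non-recombinant) types.
So the F1 carried S DW on one chromosome and s dw on the other — the recessive alleles are on the same chromosome (cis / coupling).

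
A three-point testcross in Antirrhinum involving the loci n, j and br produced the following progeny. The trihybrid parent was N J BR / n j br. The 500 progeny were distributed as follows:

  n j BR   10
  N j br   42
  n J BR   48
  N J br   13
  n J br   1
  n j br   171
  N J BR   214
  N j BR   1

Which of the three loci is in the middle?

The two rarest classes, N j BR and n J br, are the double crossovers. Comparing them with the parentals, only the j allele has switched, so j is the middle locus and the order is n – j – br.

j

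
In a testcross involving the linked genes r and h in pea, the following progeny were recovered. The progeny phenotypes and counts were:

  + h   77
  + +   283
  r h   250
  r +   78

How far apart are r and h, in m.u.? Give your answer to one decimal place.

The two most frequent classes, + + (283) and r h (250), are the parental types, so the F1 was + + / r h.
The recombinant classes are + h and r +: 77 + 78 = 155.
Recombination frequency = 155/688 = 0.2253 ≈ 22.5%, i.e. 22.5 m.u.

22.5 m.u.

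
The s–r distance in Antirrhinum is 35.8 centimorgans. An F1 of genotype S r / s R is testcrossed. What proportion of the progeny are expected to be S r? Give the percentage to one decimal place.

32.1%

A map distance of 35.8 centimorgans corresponds to a recombination frequency of 0.358.
The F1 is S r / s R, so S r is a parental gamete class with expected frequency (1 − r)/2 = 0.642/2 = 0.3210.
That is 0.3210 = 32.1% of the progeny.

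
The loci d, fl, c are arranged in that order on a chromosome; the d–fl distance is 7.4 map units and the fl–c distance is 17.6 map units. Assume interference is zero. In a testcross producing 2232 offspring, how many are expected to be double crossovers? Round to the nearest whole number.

29

Map distances give recombination frequencies of 0.074 and 0.176 for the two intervals.
With no interference, expected double-crossover frequency = 0.074 × 0.176 = 0.01302.
Expected number = 0.01302 × 2232 = 29.07 ≈ 29.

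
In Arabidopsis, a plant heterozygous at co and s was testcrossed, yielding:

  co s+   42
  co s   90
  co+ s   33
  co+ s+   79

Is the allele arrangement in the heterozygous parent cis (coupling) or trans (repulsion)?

The two most frequent classes are co+ s+ (79) and co s (90); these are the parental (non-recombinant) types.
So the F1 carried co+ s+ on one chromosome and co s on the other — the recessive alleles are on the same chromosome (cis / coupling).

cis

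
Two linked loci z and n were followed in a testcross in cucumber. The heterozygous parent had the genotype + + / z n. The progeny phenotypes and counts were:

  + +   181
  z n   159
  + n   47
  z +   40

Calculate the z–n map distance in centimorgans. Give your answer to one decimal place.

20.4 centimorgans

The recombinant classes are + n and z +: 47 + 40 = 87.
Recombination frequency = 87/427 = 0.2037 ≈ 20.4%, i.e. 20.4 centimorgans.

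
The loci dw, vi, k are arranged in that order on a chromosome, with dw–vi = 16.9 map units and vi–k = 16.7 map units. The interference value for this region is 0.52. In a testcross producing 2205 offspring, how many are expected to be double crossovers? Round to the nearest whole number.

Map distances give recombination frequencies of 0.169 and 0.167 for the two intervals.
With interference 0.52 (so coincidence = 0.48), expected double-crossover frequency = 0.169 × 0.167 × 0.48 = 0.01355.
Expected number = 0.01355 × 2205 = 29.87 ≈ 30.

30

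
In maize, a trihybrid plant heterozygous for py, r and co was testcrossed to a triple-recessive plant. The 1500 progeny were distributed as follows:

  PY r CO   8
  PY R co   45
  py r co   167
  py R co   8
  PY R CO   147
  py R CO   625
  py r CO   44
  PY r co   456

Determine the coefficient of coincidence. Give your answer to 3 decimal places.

The two most frequent reciprocal classes, py R CO and PY r co, are the parental types, so the F1 was py R CO / PY r co.
The two rarest classes, py R co and PY r CO, are the double crossovers. Comparing them with the parentals, only the co allele has switched, so co is the middle locus and the order is py – co – r.
py–co: (314 + 16)/1500 = 0.2200; co–r: (89 + 16)/1500 = 0.0700.
Expected DCO frequency = 0.2200 × 0.0700 ≈ 0.01540; observed = 16/1500 ≈ 0.01067.
Coefficient of coincidence = 0.01067/0.01540 ≈ 0.693.

0.693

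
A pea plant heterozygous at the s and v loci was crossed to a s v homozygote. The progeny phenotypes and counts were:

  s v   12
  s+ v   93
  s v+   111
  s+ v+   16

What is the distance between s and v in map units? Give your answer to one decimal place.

12.1 map units

The two most frequent classes, s+ v (93) and s v+ (111), are the parental types, so the F1 was s+ v / s v+.
The recombinant classes are s+ v+ and s v: 16 + 12 = 28.
Recombination frequency = 28/232 = 0.1207 ≈ 12.1%, i.e. 12.1 map units.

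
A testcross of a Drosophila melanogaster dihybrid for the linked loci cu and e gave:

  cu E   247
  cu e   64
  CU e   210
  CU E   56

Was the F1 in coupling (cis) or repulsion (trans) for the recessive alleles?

trans

The two most frequent classes are CU e (210) and cu E (247); these are the parental (non-recombinant) types.
So the F1 carried CU e on one chromosome and cu E on the other — the recessive alleles are on opposite chromosomes (trans / repulsion).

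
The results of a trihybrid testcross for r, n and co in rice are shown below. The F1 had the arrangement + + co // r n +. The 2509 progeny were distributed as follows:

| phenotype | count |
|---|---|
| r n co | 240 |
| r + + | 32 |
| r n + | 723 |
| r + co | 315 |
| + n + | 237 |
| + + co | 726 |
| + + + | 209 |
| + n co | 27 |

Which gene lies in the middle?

n

The two rarest classes, + n co and r + +, are the double crossovers. Comparing them with the parentals, only the n allele has switched, so n is the middle locus and the order is r – n – co.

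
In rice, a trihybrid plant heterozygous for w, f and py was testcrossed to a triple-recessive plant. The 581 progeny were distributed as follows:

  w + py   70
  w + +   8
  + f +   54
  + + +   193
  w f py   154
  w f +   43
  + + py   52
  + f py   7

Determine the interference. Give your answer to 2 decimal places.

The two most frequent reciprocal classes, w f py and + + +, are the parental types, so the F1 was w f py / + + +.
The two rarest classes, + f py and w + +, are the double crossovers. Comparing them with the parentals, only the w allele has switched, so w is the middle locus and the order is py – w – f.
py–w: (95 + 15)/581 = 0.1893; w–f: (124 + 15)/581 = 0.2392.
Expected DCO frequency = 0.1893 × 0.2392 ≈ 0.04528; observed = 15/581 ≈ 0.02582.
Coefficient of coincidence = 0.02582/0.04528 ≈ 0.57; interference = 1 − 0.57 = 0.43.

0.43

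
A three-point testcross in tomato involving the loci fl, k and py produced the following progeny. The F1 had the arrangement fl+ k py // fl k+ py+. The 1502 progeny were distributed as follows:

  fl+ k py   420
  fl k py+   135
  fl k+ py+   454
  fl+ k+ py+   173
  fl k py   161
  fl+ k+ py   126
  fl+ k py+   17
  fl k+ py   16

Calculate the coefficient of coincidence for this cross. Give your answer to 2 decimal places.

The two rarest classes, fl+ k py+ and fl k+ py, are the double crossovers. Comparing them with the parentals, only the py allele has switched, so py is the middle locus and the order is fl – py – k.
fl–py: (334 + 33)/1502 = 0.2443; py–k: (261 + 33)/1502 = 0.1957.
Expected DCO frequency = 0.2443 × 0.1957 ≈ 0.04781; observed = 33/1502 ≈ 0.02197.
Coefficient of coincidence = 0.02197/0.04781 ≈ 0.46.

0.46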